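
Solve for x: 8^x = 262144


Express both sides with the same base.
262144 = 8^6
Since the bases match: x = 6

x = 6


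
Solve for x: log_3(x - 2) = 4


Convert to exponential form: x - 2 = 3^4 = 81
x = 81 + 2 = 83
Check: log_3(83 - 2) = log_3(81) = log_3(81) = 4 ✓

x = 83


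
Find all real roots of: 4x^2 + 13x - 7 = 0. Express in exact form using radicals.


Using the quadratic formula: x = (-b ± sqrt(b^2 - 4ac)) / (2a)
Here a = 4, b = 13, c = -7
Discriminant = b^2 - 4ac = 13^2 - 4(4)(-7) = 169 + 112 = 281
Since discriminant = 281 > 0, there are two real roots.
x = (-13 ± sqrt(281)) / 8
Numerically: x ≈ 0.4704 or x ≈ -3.7204

x = (-13 + sqrt(281)) / 8 or x = (-13 - sqrt(281)) / 8


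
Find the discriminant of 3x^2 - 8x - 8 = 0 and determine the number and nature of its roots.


For ax^2 + bx + c = 0, discriminant D = b^2 - 4ac
Here a = 3, b = -8, c = -8
D = (-8)^2 - 4(3)(-8) = 64 + 96 = 160

D = 160 > 0 but not a perfect square
The equation has 2 distinct real irrational roots.

Discriminant = 160, 2 distinct real irrational roots


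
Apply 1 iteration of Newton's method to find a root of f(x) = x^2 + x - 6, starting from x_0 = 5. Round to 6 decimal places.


Newton's method: x_(n+1) = x_n - f(x_n)/f'(x_n)
f(x) = x^2 + x - 6
f'(x) = 2x + 1

Iteration 1:
  f(5.000000) = 24.000000
  f'(5.000000) = 11.000000
  x_1 = 5.000000 - (24.000000)/(11.000000) = 2.818182

x_1 = 2.818182


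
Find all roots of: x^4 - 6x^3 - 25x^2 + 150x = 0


The constant term is 0, so x = 0 is a root. Factor out x:
  x^3 - 6x^2 - 25x + 150 = 0
Let p(x) = x^3 - 6x^2 - 25x + 150. By the rational root theorem (leading coefficient 1), any rational root is an integer divisor of 150: try ±1, ±2, ... in turn.
Test x = 1: value = 120 ≠ 0.
Test x = -1: value = 168 ≠ 0.
Test x = 2: value = 84 ≠ 0.
Test x = -2: value = 168 ≠ 0.
Test x = 3: value = 48 ≠ 0.
Test x = -3: value = 144 ≠ 0.
Test x = 5: value = 0 ✓, so (x - 5) is a factor.
Synthetic division by (x - 5): bring down 1; 1(5) - 6 = -1; (-1)(5) - 25 = -30; (-30)(5) + 150 = 0 → quotient x^2 - x - 30, remainder 0.
Solve the quadratic x^2 - x - 30 = 0: discriminant = (-1)^2 - 4(1)(-30) = 1 + 120 = 121.
sqrt(121) = 11, so x = (1 ± 11)/2: x = 6 or x = -5.
Collecting all roots found:

x = -5, x = 0, x = 5, x = 6


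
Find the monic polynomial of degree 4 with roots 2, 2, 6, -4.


A monic polynomial with roots 2, 2, 6, -4 is:
p(x) = (x - 2)(x - 2)(x - 6)(x + 4)
After multiplying by (x - 2): x - 2
After multiplying by (x - 2): x^2 - 4x + 4
After multiplying by (x - 6): x^3 - 10x^2 + 28x - 24
After multiplying by (x + 4): x^4 - 6x^3 - 12x^2 + 88x - 96

x^4 - 6x^3 - 12x^2 + 88x - 96


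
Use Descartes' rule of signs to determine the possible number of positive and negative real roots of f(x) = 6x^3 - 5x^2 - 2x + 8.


Descartes' rule of signs:

For positive roots, count sign changes in f(x) = 6x^3 - 5x^2 - 2x + 8:
Signs of coefficients: +, -, -, +
Number of sign changes: 2
Possible positive real roots: 2, 0

For negative roots, examine f(-x) = -6x^3 - 5x^2 + 2x + 8:
Signs of coefficients: -, -, +, +
Number of sign changes: 1
Possible negative real roots: 1

Positive roots: 2 or 0; Negative roots: 1


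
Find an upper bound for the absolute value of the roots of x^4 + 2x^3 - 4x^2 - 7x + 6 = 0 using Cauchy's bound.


Cauchy's bound: all roots r satisfy |r| <= 1 + max(|a_i/a_n|) for i = 0,...,n-1
where a_n is the leading coefficient.

Coefficients: [1, 2, -4, -7, 6]
Leading coefficient a_n = 1
Ratios |a_i/a_n|: 2, 4, 7, 6
Maximum ratio: 7
Cauchy's bound: |r| <= 1 + 7 = 8

Upper bound = 8


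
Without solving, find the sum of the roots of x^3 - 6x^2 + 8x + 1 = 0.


By Vieta's formulas for x^3 + bx^2 + cx + d = 0:
  r1 + r2 + r3 = -b/a = 6
  r1*r2 + r1*r3 + r2*r3 = c/a = 8
  r1*r2*r3 = -d/a = -1


Sum = 6


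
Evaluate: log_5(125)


We need the exponent such that 5^? = 125
5^3 = 125
Therefore log_5(125) = 3

3


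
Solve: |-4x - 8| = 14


An absolute value equation |expr| = 14 gives two cases:
Case 1: -4x - 8 = 14
  -4x = 22, so x = -11/2
Case 2: -4x - 8 = -14
  -4x = -6, so x = 3/2

x = -11/2, x = 3/2


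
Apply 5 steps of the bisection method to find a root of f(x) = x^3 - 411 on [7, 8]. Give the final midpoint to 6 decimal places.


f(x) = x^3 - 411
f(7) = -68 < 0
f(8) = 101 > 0

Step 1: midpoint = (7.000000 + 8.000000)/2 = 7.500000
  f(7.500000) = 10.875000
  f(mid) > 0, so root is in [7.000000, 7.500000]

Step 2: midpoint = (7.000000 + 7.500000)/2 = 7.250000
  f(7.250000) = -29.921875
  f(mid) < 0, so root is in [7.250000, 7.500000]

Step 3: midpoint = (7.250000 + 7.500000)/2 = 7.375000
  f(7.375000) = -9.869141
  f(mid) < 0, so root is in [7.375000, 7.500000]

Step 4: midpoint = (7.375000 + 7.500000)/2 = 7.437500
  f(7.437500) = 0.415771
  f(mid) > 0, so root is in [7.375000, 7.437500]

Step 5: midpoint = (7.375000 + 7.437500)/2 = 7.406250
  f(7.406250) = -4.748383
  f(mid) < 0, so root is in [7.406250, 7.437500]

midpoint = 7.406250


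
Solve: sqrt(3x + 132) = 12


Square both sides: 3x + 132 = 12^2 = 144
3x = 144 - 132 = 12
x = 4
Check: sqrt(3*4 + 132) = sqrt(144) = 12 ✓

x = 4


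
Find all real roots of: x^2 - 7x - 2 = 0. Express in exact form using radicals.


Using the quadratic formula: x = (-b ± sqrt(b^2 - 4ac)) / (2a)
Here a = 1, b = -7, c = -2
Discriminant = b^2 - 4ac = (-7)^2 - 4(1)(-2) = 49 + 8 = 57
Since discriminant = 57 > 0, there are two real roots.
x = (7 ± sqrt(57)) / 2
Numerically: x ≈ 7.2749 or x ≈ -0.2749

x = (7 + sqrt(57)) / 2 or x = (7 - sqrt(57)) / 2


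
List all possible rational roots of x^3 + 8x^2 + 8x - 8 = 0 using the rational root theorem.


Rational root theorem: possible roots are ±p/q where:
  p divides the constant term (-8): p ∈ {1, 2, 4, 8}
  q divides the leading coefficient (1): q ∈ {1}

All possible rational roots: -8, -4, -2, -1, 1, 2, 4, 8

-8, -4, -2, -1, 1, 2, 4, 8


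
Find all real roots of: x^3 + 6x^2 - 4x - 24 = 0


Let p(x) = x^3 + 6x^2 - 4x - 24. By the rational root theorem (leading coefficient 1), any rational root is an integer divisor of 24: try ±1, ±2, ... in turn.
Test x = 1: value = -21 ≠ 0.
Test x = -1: value = -15 ≠ 0.
Test x = 2: value = 0 ✓, so (x - 2) is a factor.
Synthetic division by (x - 2): bring down 1; 1(2) + 6 = 8; 8(2) - 4 = 12; 12(2) - 24 = 0 → quotient x^2 + 8x + 12, remainder 0.
Solve the quadratic x^2 + 8x + 12 = 0: discriminant = 8^2 - 4(1)(12) = 64 - 48 = 16.
sqrt(16) = 4, so x = (-8 ± 4)/2: x = -2 or x = -6.

x = -6, x = -2, x = 2


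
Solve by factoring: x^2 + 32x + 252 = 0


We need two numbers that multiply to 252 and add to 32.
Those numbers are 18 and 14 (since 18 * 14 = 252 and 18 + 14 = 32).
So x^2 + 32x + 252 = (x + 18)(x + 14) = 0
Setting each factor to zero: x = -18 or x = -14

x = -18, x = -14


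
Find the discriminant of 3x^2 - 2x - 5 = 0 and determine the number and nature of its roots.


For ax^2 + bx + c = 0, discriminant D = b^2 - 4ac
Here a = 3, b = -2, c = -5
D = (-2)^2 - 4(3)(-5) = 4 + 60 = 64

D = 64 > 0 and is a perfect square (sqrt = 8)
The equation has 2 distinct real rational roots.

Discriminant = 64, 2 distinct real rational roots


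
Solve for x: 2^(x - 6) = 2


Express both sides with the same base.
2 = 2^1
Since the bases match, equate exponents: x - 6 = 1
So x = 1 - (-6) = 7

x = 7


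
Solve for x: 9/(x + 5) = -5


Multiply both sides by (x + 5): 9 = -5(x + 5)
Distribute: 9 = -5x - 25
-5x = 9 + 25 = 34
x = -34/5

x = -34/5


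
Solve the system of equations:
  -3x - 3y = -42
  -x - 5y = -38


Using Cramer's rule:
Determinant D = (-3)(-5) - (-1)(-3) = 15 - 3 = 12
Dx = (-42)(-5) - (-38)(-3) = 210 - 114 = 96
Dy = (-3)(-38) - (-1)(-42) = 114 - 42 = 72
x = Dx/D = 96/12 = 8
y = Dy/D = 72/12 = 6

x = 8, y = 6


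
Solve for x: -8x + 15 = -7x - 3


Starting with: -8x + 15 = -7x - 3
Move all x terms to left: (-8 + 7)x = -3 - 15
Simplify: -x = -18
Divide both sides by -1: x = 18

x = 18


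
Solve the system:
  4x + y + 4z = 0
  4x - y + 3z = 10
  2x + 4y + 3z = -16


Using Cramer's rule. Expand each determinant along the first row.
D  = 4*[(-1)*3 - 3*4] - 1*[4*3 - 3*2] + 4*[4*4 - (-1)*2]
  = 4*(-15) - 1*(6) + 4*(18) = 6
Dx = 0*[(-1)*3 - 3*4] - 1*[10*3 - 3*(-16)] + 4*[10*4 - (-1)*(-16)]
  = 0*(-15) - 1*(78) + 4*(24) = 18
Dy = 4*[10*3 - 3*(-16)] - 0*[4*3 - 3*2] + 4*[4*(-16) - 10*2]
  = 4*(78) - 0*(6) + 4*(-84) = -24
Dz = 4*[(-1)*(-16) - 10*4] - 1*[4*(-16) - 10*2] + 0*[4*4 - (-1)*2]
  = 4*(-24) - 1*(-84) + 0*(18) = -12
x = Dx/D = 18/6 = 3, y = Dy/D = -24/6 = -4, z = Dz/D = -12/6 = -2
Check eq1: (4)(3) + (1)(-4) + (4)(-2) = 0 = 0 ✓
Check eq2: (4)(3) + (-1)(-4) + (3)(-2) = 10 = 10 ✓
Check eq3: (2)(3) + (4)(-4) + (3)(-2) = -16 = -16 ✓

x = 3, y = -4, z = -2


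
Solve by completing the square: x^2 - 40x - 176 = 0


Start: x^2 - 40x - 176 = 0
Move constant: x^2 - 40x = 176
Half of -40 is -20, squared is 400
Add 400 to both sides: x^2 - 40x + 400 = 576
(x - 20)^2 = 576
x - 20 = ±24
x = 20 + 24 = 44 or x = 20 - 24 = -4

x = -4, x = 44


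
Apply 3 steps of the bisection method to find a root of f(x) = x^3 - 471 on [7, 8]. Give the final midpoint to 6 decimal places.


f(x) = x^3 - 471
f(7) = -128 < 0
f(8) = 41 > 0

Step 1: midpoint = (7.000000 + 8.000000)/2 = 7.500000
  f(7.500000) = -49.125000
  f(mid) < 0, so root is in [7.500000, 8.000000]

Step 2: midpoint = (7.500000 + 8.000000)/2 = 7.750000
  f(7.750000) = -5.515625
  f(mid) < 0, so root is in [7.750000, 8.000000]

Step 3: midpoint = (7.750000 + 8.000000)/2 = 7.875000
  f(7.875000) = 17.373047
  f(mid) > 0, so root is in [7.750000, 7.875000]

midpoint = 7.875000


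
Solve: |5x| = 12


An absolute value equation |expr| = 12 gives two cases:
Case 1: 5x = 12
  5x = 12, so x = 12/5
Case 2: 5x = -12
  5x = -12, so x = -12/5

x = -12/5, x = 12/5


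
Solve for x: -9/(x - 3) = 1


Multiply both sides by (x - 3): -9 = 1(x - 3)
Distribute: -9 = x - 3
x = -9 + 3 = -6
x = -6

x = -6


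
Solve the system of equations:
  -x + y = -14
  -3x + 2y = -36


Using Cramer's rule:
Determinant D = (-1)(2) - (-3)(1) = -2 + 3 = 1
Dx = (-14)(2) - (-36)(1) = -28 + 36 = 8
Dy = (-1)(-36) - (-3)(-14) = 36 - 42 = -6
x = Dx/D = 8/1 = 8
y = Dy/D = -6/1 = -6

x = 8, y = -6


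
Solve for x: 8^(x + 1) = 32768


Express both sides with the same base.
32768 = 8^5
Since the bases match, equate exponents: x + 1 = 5
So x = 5 - (1) = 4

x = 4


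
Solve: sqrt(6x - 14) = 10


Square both sides: 6x - 14 = 10^2 = 100
6x = 100 + 14 = 114
x = 19
Check: sqrt(6*19 - 14) = sqrt(100) = 10 ✓

x = 19


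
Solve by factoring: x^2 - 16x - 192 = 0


We need two numbers that multiply to -192 and add to -16.
Those numbers are 8 and -24 (since 8 * (-24) = -192 and 8 + (-24) = -16).
So x^2 - 16x - 192 = (x + 8)(x - 24) = 0
Setting each factor to zero: x = -8 or x = 24

x = -8, x = 24


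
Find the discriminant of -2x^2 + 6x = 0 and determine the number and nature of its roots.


For ax^2 + bx + c = 0, discriminant D = b^2 - 4ac
Here a = -2, b = 6, c = 0
D = (6)^2 - 4(-2)(0) = 36 - 0 = 36

D = 36 > 0 and is a perfect square (sqrt = 6)
The equation has 2 distinct real rational roots.

Discriminant = 36, 2 distinct real rational roots


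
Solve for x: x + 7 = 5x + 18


Starting with: x + 7 = 5x + 18
Move all x terms to left: (1 - 5)x = 18 - 7
Simplify: -4x = 11
Divide both sides by -4: x = -11/4

x = -11/4


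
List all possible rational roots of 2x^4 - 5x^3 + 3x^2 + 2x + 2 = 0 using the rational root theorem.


Rational root theorem: possible roots are ±p/q where:
  p divides the constant term (2): p ∈ {1, 2}
  q divides the leading coefficient (2): q ∈ {1, 2}

All possible rational roots: -2, -1, -1/2, 1/2, 1, 2

-2, -1, -1/2, 1/2, 1, 2


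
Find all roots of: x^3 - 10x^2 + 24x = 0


The constant term is 0, so x = 0 is a root. Factor out x:
  x^2 - 10x + 24 = 0
Solve the quadratic x^2 - 10x + 24 = 0: discriminant = (-10)^2 - 4(1)(24) = 100 - 96 = 4.
sqrt(4) = 2, so x = (10 ± 2)/2: x = 6 or x = 4.
Collecting all roots found:

x = 0, x = 4, x = 6


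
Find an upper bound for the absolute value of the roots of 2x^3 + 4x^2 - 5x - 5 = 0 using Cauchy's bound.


Cauchy's bound: all roots r satisfy |r| <= 1 + max(|a_i/a_n|) for i = 0,...,n-1
where a_n is the leading coefficient.

Coefficients: [2, 4, -5, -5]
Leading coefficient a_n = 2
Ratios |a_i/a_n|: 2, 5/2, 5/2
Maximum ratio: 5/2
Cauchy's bound: |r| <= 1 + 5/2 = 7/2

Upper bound = 7/2


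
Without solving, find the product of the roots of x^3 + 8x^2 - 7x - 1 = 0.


By Vieta's formulas for x^3 + bx^2 + cx + d = 0:
  r1 + r2 + r3 = -b/a = -8
  r1*r2 + r1*r3 + r2*r3 = c/a = -7
  r1*r2*r3 = -d/a = 1


Product = 1


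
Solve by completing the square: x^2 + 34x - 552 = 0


Start: x^2 + 34x - 552 = 0
Move constant: x^2 + 34x = 552
Half of 34 is 17, squared is 289
Add 289 to both sides: x^2 + 34x + 289 = 841
(x + 17)^2 = 841
x + 17 = ±29
x = -17 + 29 = 12 or x = -17 - 29 = -46

x = -46, x = 12


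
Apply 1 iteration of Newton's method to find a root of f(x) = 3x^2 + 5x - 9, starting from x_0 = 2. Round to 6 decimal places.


Newton's method: x_(n+1) = x_n - f(x_n)/f'(x_n)
f(x) = 3x^2 + 5x - 9
f'(x) = 6x + 5

Iteration 1:
  f(2.000000) = 13.000000
  f'(2.000000) = 17.000000
  x_1 = 2.000000 - (13.000000)/(17.000000) = 1.235294

x_1 = 1.235294


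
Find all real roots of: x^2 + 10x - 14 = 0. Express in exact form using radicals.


Using the quadratic formula: x = (-b ± sqrt(b^2 - 4ac)) / (2a)
Here a = 1, b = 10, c = -14
Discriminant = b^2 - 4ac = 10^2 - 4(1)(-14) = 100 + 56 = 156
Since discriminant = 156 > 0, there are two real roots.
x = (-10 ± 2*sqrt(39)) / 2
Simplifying: x = -5 ± sqrt(39)
Numerically: x ≈ 1.2450 or x ≈ -11.2450

x = -5 + sqrt(39) or x = -5 - sqrt(39)


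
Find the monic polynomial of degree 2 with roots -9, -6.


A monic polynomial with roots -9, -6 is:
p(x) = (x + 9)(x + 6)
After multiplying by (x + 9): x + 9
After multiplying by (x + 6): x^2 + 15x + 54

x^2 + 15x + 54


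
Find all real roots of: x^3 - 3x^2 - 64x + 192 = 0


Let p(x) = x^3 - 3x^2 - 64x + 192. By the rational root theorem (leading coefficient 1), any rational root is an integer divisor of 192: try ±1, ±2, ... in turn.
Test x = 1: value = 126 ≠ 0.
Test x = -1: value = 252 ≠ 0.
Test x = 2: value = 60 ≠ 0.
Test x = -2: value = 300 ≠ 0.
Test x = 3: value = 0 ✓, so (x - 3) is a factor.
Synthetic division by (x - 3): bring down 1; 1(3) - 3 = 0; 0(3) - 64 = -64; (-64)(3) + 192 = 0 → quotient x^2 - 64, remainder 0.
Solve the quadratic x^2 - 64 = 0: discriminant = 0^2 - 4(1)(-64) = 0 + 256 = 256.
sqrt(256) = 16, so x = (0 ± 16)/2: x = 8 or x = -8.

x = -8, x = 3, x = 8


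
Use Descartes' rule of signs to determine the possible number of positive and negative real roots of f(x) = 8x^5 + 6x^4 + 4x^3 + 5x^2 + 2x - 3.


Descartes' rule of signs:

For positive roots, count sign changes in f(x) = 8x^5 + 6x^4 + 4x^3 + 5x^2 + 2x - 3:
Signs of coefficients: +, +, +, +, +, -
Number of sign changes: 1
Possible positive real roots: 1

For negative roots, examine f(-x) = -8x^5 + 6x^4 - 4x^3 + 5x^2 - 2x - 3:
Signs of coefficients: -, +, -, +, -, -
Number of sign changes: 4
Possible negative real roots: 4, 2, 0

Positive roots: 1; Negative roots: 4 or 2 or 0


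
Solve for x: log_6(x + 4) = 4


Convert to exponential form: x + 4 = 6^4 = 1296
x = 1296 - 4 = 1292
Check: log_6(1292 + 4) = log_6(1296) = log_6(1296) = 4 ✓

x = 1292


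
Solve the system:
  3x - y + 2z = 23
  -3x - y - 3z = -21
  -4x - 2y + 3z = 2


Using Cramer's rule. Expand each determinant along the first row.
D  = 3*[(-1)*3 - (-3)*(-2)] - (-1)*[(-3)*3 - (-3)*(-4)] + 2*[(-3)*(-2) - (-1)*(-4)]
  = 3*(-9) - (-1)*(-21) + 2*(2) = -44
Dx = 23*[(-1)*3 - (-3)*(-2)] - (-1)*[(-21)*3 - (-3)*2] + 2*[(-21)*(-2) - (-1)*2]
  = 23*(-9) - (-1)*(-57) + 2*(44) = -176
Dy = 3*[(-21)*3 - (-3)*2] - 23*[(-3)*3 - (-3)*(-4)] + 2*[(-3)*2 - (-21)*(-4)]
  = 3*(-57) - 23*(-21) + 2*(-90) = 132
Dz = 3*[(-1)*2 - (-21)*(-2)] - (-1)*[(-3)*2 - (-21)*(-4)] + 23*[(-3)*(-2) - (-1)*(-4)]
  = 3*(-44) - (-1)*(-90) + 23*(2) = -176
x = Dx/D = -176/-44 = 4, y = Dy/D = 132/-44 = -3, z = Dz/D = -176/-44 = 4
Check eq1: (3)(4) + (-1)(-3) + (2)(4) = 23 = 23 ✓
Check eq2: (-3)(4) + (-1)(-3) + (-3)(4) = -21 = -21 ✓
Check eq3: (-4)(4) + (-2)(-3) + (3)(4) = 2 = 2 ✓

x = 4, y = -3, z = 4


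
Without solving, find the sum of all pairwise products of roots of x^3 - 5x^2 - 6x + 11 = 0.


By Vieta's formulas for x^3 + bx^2 + cx + d = 0:
  r1 + r2 + r3 = -b/a = 5
  r1*r2 + r1*r3 + r2*r3 = c/a = -6
  r1*r2*r3 = -d/a = -11


Sum of pairwise products = -6


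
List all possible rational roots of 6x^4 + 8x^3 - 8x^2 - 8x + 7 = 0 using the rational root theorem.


Rational root theorem: possible roots are ±p/q where:
  p divides the constant term (7): p ∈ {1, 7}
  q divides the leading coefficient (6): q ∈ {1, 2, 3, 6}

All possible rational roots: -7, -7/2, -7/3, -7/6, -1, -1/2, -1/3, -1/6, 1/6, 1/3, 1/2, 1, 7/6, 7/3, 7/2, 7

-7, -7/2, -7/3, -7/6, -1, -1/2, -1/3, -1/6, 1/6, 1/3, 1/2, 1, 7/6, 7/3, 7/2, 7


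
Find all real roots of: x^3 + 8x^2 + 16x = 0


The constant term is 0, so x = 0 is a root. Factor out x:
  x(x^2 + 8x + 16) = 0
Solve the quadratic x^2 + 8x + 16 = 0: discriminant = 8^2 - 4(1)(16) = 64 - 64 = 0.
Discriminant = 0, so a double root: x = -8/2 = -4.

x = -4 (multiplicity 2), x = 0


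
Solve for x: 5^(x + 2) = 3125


Express both sides with the same base.
3125 = 5^5
Since the bases match, equate exponents: x + 2 = 5
So x = 5 - (2) = 3

x = 3


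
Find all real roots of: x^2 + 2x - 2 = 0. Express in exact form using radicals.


Using the quadratic formula: x = (-b ± sqrt(b^2 - 4ac)) / (2a)
Here a = 1, b = 2, c = -2
Discriminant = b^2 - 4ac = 2^2 - 4(1)(-2) = 4 + 8 = 12
Since discriminant = 12 > 0, there are two real roots.
x = (-2 ± 2*sqrt(3)) / 2
Simplifying: x = -1 ± sqrt(3)
Numerically: x ≈ 0.7321 or x ≈ -2.7321

x = -1 + sqrt(3) or x = -1 - sqrt(3)


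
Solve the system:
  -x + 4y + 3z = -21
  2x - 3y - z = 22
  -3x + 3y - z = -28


Using Cramer's rule. Expand each determinant along the first row.
D  = (-1)*[(-3)*(-1) - (-1)*3] - 4*[2*(-1) - (-1)*(-3)] + 3*[2*3 - (-3)*(-3)]
  = (-1)*(6) - 4*(-5) + 3*(-3) = 5
Dx = (-21)*[(-3)*(-1) - (-1)*3] - 4*[22*(-1) - (-1)*(-28)] + 3*[22*3 - (-3)*(-28)]
  = (-21)*(6) - 4*(-50) + 3*(-18) = 20
Dy = (-1)*[22*(-1) - (-1)*(-28)] - (-21)*[2*(-1) - (-1)*(-3)] + 3*[2*(-28) - 22*(-3)]
  = (-1)*(-50) - (-21)*(-5) + 3*(10) = -25
Dz = (-1)*[(-3)*(-28) - 22*3] - 4*[2*(-28) - 22*(-3)] + (-21)*[2*3 - (-3)*(-3)]
  = (-1)*(18) - 4*(10) + (-21)*(-3) = 5
x = Dx/D = 20/5 = 4, y = Dy/D = -25/5 = -5, z = Dz/D = 5/5 = 1
Check eq1: (-1)(4) + (4)(-5) + (3)(1) = -21 = -21 ✓
Check eq2: (2)(4) + (-3)(-5) + (-1)(1) = 22 = 22 ✓
Check eq3: (-3)(4) + (3)(-5) + (-1)(1) = -28 = -28 ✓

x = 4, y = -5, z = 1


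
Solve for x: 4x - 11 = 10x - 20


Starting with: 4x - 11 = 10x - 20
Move all x terms to left: (4 - 10)x = -20 + 11
Simplify: -6x = -9
Divide both sides by -6: x = 3/2

x = 3/2


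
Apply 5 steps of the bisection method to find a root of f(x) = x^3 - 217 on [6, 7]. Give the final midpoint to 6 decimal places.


f(x) = x^3 - 217
f(6) = -1 < 0
f(7) = 126 > 0

Step 1: midpoint = (6.000000 + 7.000000)/2 = 6.500000
  f(6.500000) = 57.625000
  f(mid) > 0, so root is in [6.000000, 6.500000]

Step 2: midpoint = (6.000000 + 6.500000)/2 = 6.250000
  f(6.250000) = 27.140625
  f(mid) > 0, so root is in [6.000000, 6.250000]

Step 3: midpoint = (6.000000 + 6.250000)/2 = 6.125000
  f(6.125000) = 12.783203
  f(mid) > 0, so root is in [6.000000, 6.125000]

Step 4: midpoint = (6.000000 + 6.125000)/2 = 6.062500
  f(6.062500) = 5.820557
  f(mid) > 0, so root is in [6.000000, 6.062500]

Step 5: midpoint = (6.000000 + 6.062500)/2 = 6.031250
  f(6.031250) = 2.392609
  f(mid) > 0, so root is in [6.000000, 6.031250]

midpoint = 6.031250


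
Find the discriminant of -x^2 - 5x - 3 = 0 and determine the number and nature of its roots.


For ax^2 + bx + c = 0, discriminant D = b^2 - 4ac
Here a = -1, b = -5, c = -3
D = (-5)^2 - 4(-1)(-3) = 25 - 12 = 13

D = 13 > 0 but not a perfect square
The equation has 2 distinct real irrational roots.

Discriminant = 13, 2 distinct real irrational roots


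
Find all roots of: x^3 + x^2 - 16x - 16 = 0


Let p(x) = x^3 + x^2 - 16x - 16. By the rational root theorem (leading coefficient 1), any rational root is an integer divisor of 16: try ±1, ±2, ... in turn.
Test x = 1: value = -30 ≠ 0.
Test x = -1: value = 0 ✓, so (x + 1) is a factor.
Synthetic division by (x + 1): bring down 1; 1(-1) + 1 = 0; 0(-1) - 16 = -16; (-16)(-1) - 16 = 0 → quotient x^2 - 16, remainder 0.
Solve the quadratic x^2 - 16 = 0: discriminant = 0^2 - 4(1)(-16) = 0 + 64 = 64.
sqrt(64) = 8, so x = (0 ± 8)/2: x = 4 or x = -4.
Collecting all roots found:

x = -4, x = -1, x = 4


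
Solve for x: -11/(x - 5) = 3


Multiply both sides by (x - 5): -11 = 3(x - 5)
Distribute: -11 = 3x - 15
3x = -11 + 15 = 4
x = 4/3

x = 4/3


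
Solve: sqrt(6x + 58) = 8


Square both sides: 6x + 58 = 8^2 = 64
6x = 64 - 58 = 6
x = 1
Check: sqrt(6*1 + 58) = sqrt(64) = 8 ✓

x = 1


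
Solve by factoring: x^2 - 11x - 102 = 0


We need two numbers that multiply to -102 and add to -11.
Those numbers are 6 and -17 (since 6 * (-17) = -102 and 6 + (-17) = -11).
So x^2 - 11x - 102 = (x + 6)(x - 17) = 0
Setting each factor to zero: x = -6 or x = 17

x = -6, x = 17


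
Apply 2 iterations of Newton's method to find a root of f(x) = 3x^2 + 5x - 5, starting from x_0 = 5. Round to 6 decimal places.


Newton's method: x_(n+1) = x_n - f(x_n)/f'(x_n)
f(x) = 3x^2 + 5x - 5
f'(x) = 6x + 5

Iteration 1:
  f(5.000000) = 95.000000
  f'(5.000000) = 35.000000
  x_1 = 5.000000 - (95.000000)/(35.000000) = 2.285714

Iteration 2:
  f(2.285714) = 22.102041
  f'(2.285714) = 18.714286
  x_2 = 2.285714 - (22.102041)/(18.714286) = 1.104689

x_2 = 1.104689


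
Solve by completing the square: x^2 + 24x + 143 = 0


Start: x^2 + 24x + 143 = 0
Move constant: x^2 + 24x = -143
Half of 24 is 12, squared is 144
Add 144 to both sides: x^2 + 24x + 144 = 1
(x + 12)^2 = 1
x + 12 = ±1
x = -12 + 1 = -11 or x = -12 - 1 = -13

x = -13, x = -11


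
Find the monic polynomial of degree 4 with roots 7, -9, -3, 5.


A monic polynomial with roots 7, -9, -3, 5 is:
p(x) = (x - 7)(x + 9)(x + 3)(x - 5)
After multiplying by (x - 7): x - 7
After multiplying by (x + 9): x^2 + 2x - 63
After multiplying by (x + 3): x^3 + 5x^2 - 57x - 189
After multiplying by (x - 5): x^4 - 82x^2 + 96x + 945

x^4 - 82x^2 + 96x + 945


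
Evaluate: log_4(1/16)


We need the exponent such that 4^? = 1/16
4^(-2) = 1/4^2 = 1/16
Therefore log_4(1/16) = -2

-2


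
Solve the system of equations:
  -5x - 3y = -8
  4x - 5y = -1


Using Cramer's rule:
Determinant D = (-5)(-5) - (4)(-3) = 25 + 12 = 37
Dx = (-8)(-5) - (-1)(-3) = 40 - 3 = 37
Dy = (-5)(-1) - (4)(-8) = 5 + 32 = 37
x = Dx/D = 37/37 = 1
y = Dy/D = 37/37 = 1

x = 1, y = 1


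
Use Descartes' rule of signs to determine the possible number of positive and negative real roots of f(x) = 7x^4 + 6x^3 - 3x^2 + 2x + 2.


Descartes' rule of signs:

For positive roots, count sign changes in f(x) = 7x^4 + 6x^3 - 3x^2 + 2x + 2:
Signs of coefficients: +, +, -, +, +
Number of sign changes: 2
Possible positive real roots: 2, 0

For negative roots, examine f(-x) = 7x^4 - 6x^3 - 3x^2 - 2x + 2:
Signs of coefficients: +, -, -, -, +
Number of sign changes: 2
Possible negative real roots: 2, 0

Positive roots: 2 or 0; Negative roots: 2 or 0


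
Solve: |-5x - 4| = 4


An absolute value equation |expr| = 4 gives two cases:
Case 1: -5x - 4 = 4
  -5x = 8, so x = -8/5
Case 2: -5x - 4 = -4
  -5x = 0, so x = 0

x = -8/5, x = 0


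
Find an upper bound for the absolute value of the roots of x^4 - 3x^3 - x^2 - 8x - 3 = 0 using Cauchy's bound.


Cauchy's bound: all roots r satisfy |r| <= 1 + max(|a_i/a_n|) for i = 0,...,n-1
where a_n is the leading coefficient.

Coefficients: [1, -3, -1, -8, -3]
Leading coefficient a_n = 1
Ratios |a_i/a_n|: 3, 1, 8, 3
Maximum ratio: 8
Cauchy's bound: |r| <= 1 + 8 = 9

Upper bound = 9


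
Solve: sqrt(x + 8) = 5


Square both sides: x + 8 = 5^2 = 25
x = 25 - 8 = 17
x = 17
Check: sqrt(1*17 + 8) = sqrt(25) = 5 ✓

x = 17


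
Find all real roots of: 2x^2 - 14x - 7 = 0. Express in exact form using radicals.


Using the quadratic formula: x = (-b ± sqrt(b^2 - 4ac)) / (2a)
Here a = 2, b = -14, c = -7
Discriminant = b^2 - 4ac = (-14)^2 - 4(2)(-7) = 196 + 56 = 252
Since discriminant = 252 > 0, there are two real roots.
x = (14 ± 6*sqrt(7)) / 4
Simplifying: x = (7 ± 3*sqrt(7)) / 2
Numerically: x ≈ 7.4686 or x ≈ -0.4686

x = (7 + 3*sqrt(7)) / 2 or x = (7 - 3*sqrt(7)) / 2


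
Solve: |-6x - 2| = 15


An absolute value equation |expr| = 15 gives two cases:
Case 1: -6x - 2 = 15
  -6x = 17, so x = -17/6
Case 2: -6x - 2 = -15
  -6x = -13, so x = 13/6

x = -17/6, x = 13/6


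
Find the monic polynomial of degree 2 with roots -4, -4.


A monic polynomial with roots -4, -4 is:
p(x) = (x + 4)(x + 4)
After multiplying by (x + 4): x + 4
After multiplying by (x + 4): x^2 + 8x + 16

x^2 + 8x + 16


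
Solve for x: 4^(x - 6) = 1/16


Express both sides with the same base.
1/16 = 4^(-2)
Since the bases match, equate exponents: x - 6 = -2
So x = -2 - (-6) = 4

x = 4


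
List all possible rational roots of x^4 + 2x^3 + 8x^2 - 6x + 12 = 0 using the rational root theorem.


Rational root theorem: possible roots are ±p/q where:
  p divides the constant term (12): p ∈ {1, 2, 3, 4, 6, 12}
  q divides the leading coefficient (1): q ∈ {1}

All possible rational roots: -12, -6, -4, -3, -2, -1, 1, 2, 3, 4, 6, 12

-12, -6, -4, -3, -2, -1, 1, 2, 3, 4, 6, 12


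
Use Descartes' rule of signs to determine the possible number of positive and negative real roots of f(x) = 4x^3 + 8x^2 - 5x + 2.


Descartes' rule of signs:

For positive roots, count sign changes in f(x) = 4x^3 + 8x^2 - 5x + 2:
Signs of coefficients: +, +, -, +
Number of sign changes: 2
Possible positive real roots: 2, 0

For negative roots, examine f(-x) = -4x^3 + 8x^2 + 5x + 2:
Signs of coefficients: -, +, +, +
Number of sign changes: 1
Possible negative real roots: 1

Positive roots: 2 or 0; Negative roots: 1


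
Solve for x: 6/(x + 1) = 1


Multiply both sides by (x + 1): 6 = 1(x + 1)
Distribute: 6 = x + 1
x = 6 - 1 = 5
x = 5

x = 5


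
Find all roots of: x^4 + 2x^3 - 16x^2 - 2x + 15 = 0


Let p(x) = x^4 + 2x^3 - 16x^2 - 2x + 15. By the rational root theorem (leading coefficient 1), any rational root is an integer divisor of 15: try ±1, ±2, ... in turn.
Test x = 1: value = 0 ✓, so (x - 1) is a factor.
Synthetic division by (x - 1): bring down 1; 1(1) + 2 = 3; 3(1) - 16 = -13; (-13)(1) - 2 = -15; (-15)(1) + 15 = 0 → quotient x^3 + 3x^2 - 13x - 15, remainder 0.
Continue with the quotient x^3 + 3x^2 - 13x - 15 (candidates must divide 15; re-test x = 1 first in case it repeats).
Test x = 1: value = -24 ≠ 0.
Test x = -1: value = 0 ✓, so (x + 1) is a factor.
Synthetic division by (x + 1): bring down 1; 1(-1) + 3 = 2; 2(-1) - 13 = -15; (-15)(-1) - 15 = 0 → quotient x^2 + 2x - 15, remainder 0.
Solve the quadratic x^2 + 2x - 15 = 0: discriminant = 2^2 - 4(1)(-15) = 4 + 60 = 64.
sqrt(64) = 8, so x = (-2 ± 8)/2: x = 3 or x = -5.
Collecting all roots found:

x = -5, x = -1, x = 1, x = 3


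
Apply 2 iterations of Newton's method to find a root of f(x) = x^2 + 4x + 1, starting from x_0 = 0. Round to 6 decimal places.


Newton's method: x_(n+1) = x_n - f(x_n)/f'(x_n)
f(x) = x^2 + 4x + 1
f'(x) = 2x + 4

Iteration 1:
  f(0.000000) = 1.000000
  f'(0.000000) = 4.000000
  x_1 = 0.000000 - (1.000000)/(4.000000) = -0.250000

Iteration 2:
  f(-0.250000) = 0.062500
  f'(-0.250000) = 3.500000
  x_2 = -0.250000 - (0.062500)/(3.500000) = -0.267857

x_2 = -0.267857


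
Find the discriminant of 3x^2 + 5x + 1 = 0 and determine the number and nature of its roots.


For ax^2 + bx + c = 0, discriminant D = b^2 - 4ac
Here a = 3, b = 5, c = 1
D = (5)^2 - 4(3)(1) = 25 - 12 = 13

D = 13 > 0 but not a perfect square
The equation has 2 distinct real irrational roots.

Discriminant = 13, 2 distinct real irrational roots


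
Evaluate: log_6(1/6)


We need the exponent such that 6^? = 1/6
6^(-1) = 1/6^1 = 1/6
Therefore log_6(1/6) = -1

-1


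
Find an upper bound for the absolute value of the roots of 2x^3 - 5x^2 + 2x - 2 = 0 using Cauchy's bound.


Cauchy's bound: all roots r satisfy |r| <= 1 + max(|a_i/a_n|) for i = 0,...,n-1
where a_n is the leading coefficient.

Coefficients: [2, -5, 2, -2]
Leading coefficient a_n = 2
Ratios |a_i/a_n|: 5/2, 1, 1
Maximum ratio: 5/2
Cauchy's bound: |r| <= 1 + 5/2 = 7/2

Upper bound = 7/2


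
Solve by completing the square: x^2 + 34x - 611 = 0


Start: x^2 + 34x - 611 = 0
Move constant: x^2 + 34x = 611
Half of 34 is 17, squared is 289
Add 289 to both sides: x^2 + 34x + 289 = 900
(x + 17)^2 = 900
x + 17 = ±30
x = -17 + 30 = 13 or x = -17 - 30 = -47

x = -47, x = 13


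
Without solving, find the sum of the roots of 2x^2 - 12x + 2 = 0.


By Vieta's formulas for ax^2 + bx + c = 0:
  Sum of roots = -b/a
  Product of roots = c/a

Here a = 2, b = -12, c = 2
Sum = -(-12)/2 = 6
Product = 2/2 = 1

Sum = 6


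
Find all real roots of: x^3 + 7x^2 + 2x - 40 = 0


Let p(x) = x^3 + 7x^2 + 2x - 40. By the rational root theorem (leading coefficient 1), any rational root is an integer divisor of 40: try ±1, ±2, ... in turn.
Test x = 1: value = -30 ≠ 0.
Test x = -1: value = -36 ≠ 0.
Test x = 2: value = 0 ✓, so (x - 2) is a factor.
Synthetic division by (x - 2): bring down 1; 1(2) + 7 = 9; 9(2) + 2 = 20; 20(2) - 40 = 0 → quotient x^2 + 9x + 20, remainder 0.
Solve the quadratic x^2 + 9x + 20 = 0: discriminant = 9^2 - 4(1)(20) = 81 - 80 = 1.
sqrt(1) = 1, so x = (-9 ± 1)/2: x = -4 or x = -5.

x = -5, x = -4, x = 2


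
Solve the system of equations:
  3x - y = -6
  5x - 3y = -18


Using Cramer's rule:
Determinant D = (3)(-3) - (5)(-1) = -9 + 5 = -4
Dx = (-6)(-3) - (-18)(-1) = 18 - 18 = 0
Dy = (3)(-18) - (5)(-6) = -54 + 30 = -24
x = Dx/D = 0/-4 = 0
y = Dy/D = -24/-4 = 6

x = 0, y = 6


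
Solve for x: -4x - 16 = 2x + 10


Starting with: -4x - 16 = 2x + 10
Move all x terms to left: (-4 - 2)x = 10 + 16
Simplify: -6x = 26
Divide both sides by -6: x = -13/3

x = -13/3


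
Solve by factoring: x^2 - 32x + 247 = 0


We need two numbers that multiply to 247 and add to -32.
Those numbers are -13 and -19 (since (-13) * (-19) = 247 and (-13) + (-19) = -32).
So x^2 - 32x + 247 = (x - 13)(x - 19) = 0
Setting each factor to zero: x = 13 or x = 19

x = 13, x = 19


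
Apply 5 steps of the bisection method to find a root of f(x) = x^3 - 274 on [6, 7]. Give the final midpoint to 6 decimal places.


f(x) = x^3 - 274
f(6) = -58 < 0
f(7) = 69 > 0

Step 1: midpoint = (6.000000 + 7.000000)/2 = 6.500000
  f(6.500000) = 0.625000
  f(mid) > 0, so root is in [6.000000, 6.500000]

Step 2: midpoint = (6.000000 + 6.500000)/2 = 6.250000
  f(6.250000) = -29.859375
  f(mid) < 0, so root is in [6.250000, 6.500000]

Step 3: midpoint = (6.250000 + 6.500000)/2 = 6.375000
  f(6.375000) = -14.916016
  f(mid) < 0, so root is in [6.375000, 6.500000]

Step 4: midpoint = (6.375000 + 6.500000)/2 = 6.437500
  f(6.437500) = -7.220947
  f(mid) < 0, so root is in [6.437500, 6.500000]

Step 5: midpoint = (6.437500 + 6.500000)/2 = 6.468750
  f(6.468750) = -3.316925
  f(mid) < 0, so root is in [6.468750, 6.500000]

midpoint = 6.468750


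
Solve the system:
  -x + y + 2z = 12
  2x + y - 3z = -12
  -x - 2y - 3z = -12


Using Cramer's rule. Expand each determinant along the first row.
D  = (-1)*[1*(-3) - (-3)*(-2)] - 1*[2*(-3) - (-3)*(-1)] + 2*[2*(-2) - 1*(-1)]
  = (-1)*(-9) - 1*(-9) + 2*(-3) = 12
Dx = 12*[1*(-3) - (-3)*(-2)] - 1*[(-12)*(-3) - (-3)*(-12)] + 2*[(-12)*(-2) - 1*(-12)]
  = 12*(-9) - 1*(0) + 2*(36) = -36
Dy = (-1)*[(-12)*(-3) - (-3)*(-12)] - 12*[2*(-3) - (-3)*(-1)] + 2*[2*(-12) - (-12)*(-1)]
  = (-1)*(0) - 12*(-9) + 2*(-36) = 36
Dz = (-1)*[1*(-12) - (-12)*(-2)] - 1*[2*(-12) - (-12)*(-1)] + 12*[2*(-2) - 1*(-1)]
  = (-1)*(-36) - 1*(-36) + 12*(-3) = 36
x = Dx/D = -36/12 = -3, y = Dy/D = 36/12 = 3, z = Dz/D = 36/12 = 3
Check eq1: (-1)(-3) + (1)(3) + (2)(3) = 12 = 12 ✓
Check eq2: (2)(-3) + (1)(3) + (-3)(3) = -12 = -12 ✓
Check eq3: (-1)(-3) + (-2)(3) + (-3)(3) = -12 = -12 ✓

x = -3, y = 3, z = 3


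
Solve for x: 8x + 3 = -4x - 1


Starting with: 8x + 3 = -4x - 1
Move all x terms to left: (8 + 4)x = -1 - 3
Simplify: 12x = -4
Divide both sides by 12: x = -1/3

x = -1/3


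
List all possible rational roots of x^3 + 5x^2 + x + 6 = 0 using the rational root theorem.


Rational root theorem: possible roots are ±p/q where:
  p divides the constant term (6): p ∈ {1, 2, 3, 6}
  q divides the leading coefficient (1): q ∈ {1}

All possible rational roots: -6, -3, -2, -1, 1, 2, 3, 6

-6, -3, -2, -1, 1, 2, 3, 6


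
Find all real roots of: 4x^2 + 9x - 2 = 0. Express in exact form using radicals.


Using the quadratic formula: x = (-b ± sqrt(b^2 - 4ac)) / (2a)
Here a = 4, b = 9, c = -2
Discriminant = b^2 - 4ac = 9^2 - 4(4)(-2) = 81 + 32 = 113
Since discriminant = 113 > 0, there are two real roots.
x = (-9 ± sqrt(113)) / 8
Numerically: x ≈ 0.2038 or x ≈ -2.4538

x = (-9 + sqrt(113)) / 8 or x = (-9 - sqrt(113)) / 8


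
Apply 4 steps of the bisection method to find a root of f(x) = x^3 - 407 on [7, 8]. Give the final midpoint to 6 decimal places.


f(x) = x^3 - 407
f(7) = -64 < 0
f(8) = 105 > 0

Step 1: midpoint = (7.000000 + 8.000000)/2 = 7.500000
  f(7.500000) = 14.875000
  f(mid) > 0, so root is in [7.000000, 7.500000]

Step 2: midpoint = (7.000000 + 7.500000)/2 = 7.250000
  f(7.250000) = -25.921875
  f(mid) < 0, so root is in [7.250000, 7.500000]

Step 3: midpoint = (7.250000 + 7.500000)/2 = 7.375000
  f(7.375000) = -5.869141
  f(mid) < 0, so root is in [7.375000, 7.500000]

Step 4: midpoint = (7.375000 + 7.500000)/2 = 7.437500
  f(7.437500) = 4.415771
  f(mid) > 0, so root is in [7.375000, 7.437500]

midpoint = 7.437500


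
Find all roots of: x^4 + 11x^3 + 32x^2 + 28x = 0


The constant term is 0, so x = 0 is a root. Factor out x:
  x^3 + 11x^2 + 32x + 28 = 0
Let p(x) = x^3 + 11x^2 + 32x + 28. By the rational root theorem (leading coefficient 1), any rational root is an integer divisor of 28: try ±1, ±2, ... in turn.
Test x = 1: value = 72 ≠ 0.
Test x = -1: value = 6 ≠ 0.
Test x = 2: value = 144 ≠ 0.
Test x = -2: value = 0 ✓, so (x + 2) is a factor.
Synthetic division by (x + 2): bring down 1; 1(-2) + 11 = 9; 9(-2) + 32 = 14; 14(-2) + 28 = 0 → quotient x^2 + 9x + 14, remainder 0.
Solve the quadratic x^2 + 9x + 14 = 0: discriminant = 9^2 - 4(1)(14) = 81 - 56 = 25.
sqrt(25) = 5, so x = (-9 ± 5)/2: x = -2 or x = -7.
Collecting all roots found:

x = -7, x = -2 (multiplicity 2), x = 0


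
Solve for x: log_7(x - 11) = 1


Convert to exponential form: x - 11 = 7^1 = 7
x = 7 + 11 = 18
Check: log_7(18 - 11) = log_7(7) = log_7(7) = 1 ✓

x = 18


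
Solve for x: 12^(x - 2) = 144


Express both sides with the same base.
144 = 12^2
Since the bases match, equate exponents: x - 2 = 2
So x = 2 - (-2) = 4

x = 4


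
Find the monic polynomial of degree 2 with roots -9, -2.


A monic polynomial with roots -9, -2 is:
p(x) = (x + 9)(x + 2)
After multiplying by (x + 9): x + 9
After multiplying by (x + 2): x^2 + 11x + 18

x^2 + 11x + 18


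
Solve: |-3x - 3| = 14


An absolute value equation |expr| = 14 gives two cases:
Case 1: -3x - 3 = 14
  -3x = 17, so x = -17/3
Case 2: -3x - 3 = -14
  -3x = -11, so x = 11/3

x = -17/3, x = 11/3


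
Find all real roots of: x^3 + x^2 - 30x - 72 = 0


Let p(x) = x^3 + x^2 - 30x - 72. By the rational root theorem (leading coefficient 1), any rational root is an integer divisor of 72: try ±1, ±2, ... in turn.
Test x = 1: value = -100 ≠ 0.
Test x = -1: value = -42 ≠ 0.
Test x = 2: value = -120 ≠ 0.
Test x = -2: value = -16 ≠ 0.
Test x = 3: value = -126 ≠ 0.
Test x = -3: value = 0 ✓, so (x + 3) is a factor.
Synthetic division by (x + 3): bring down 1; 1(-3) + 1 = -2; (-2)(-3) - 30 = -24; (-24)(-3) - 72 = 0 → quotient x^2 - 2x - 24, remainder 0.
Solve the quadratic x^2 - 2x - 24 = 0: discriminant = (-2)^2 - 4(1)(-24) = 4 + 96 = 100.
sqrt(100) = 10, so x = (2 ± 10)/2: x = 6 or x = -4.

x = -4, x = -3, x = 6


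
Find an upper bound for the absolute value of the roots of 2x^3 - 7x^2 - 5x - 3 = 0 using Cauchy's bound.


Cauchy's bound: all roots r satisfy |r| <= 1 + max(|a_i/a_n|) for i = 0,...,n-1
where a_n is the leading coefficient.

Coefficients: [2, -7, -5, -3]
Leading coefficient a_n = 2
Ratios |a_i/a_n|: 7/2, 5/2, 3/2
Maximum ratio: 7/2
Cauchy's bound: |r| <= 1 + 7/2 = 9/2

Upper bound = 9/2


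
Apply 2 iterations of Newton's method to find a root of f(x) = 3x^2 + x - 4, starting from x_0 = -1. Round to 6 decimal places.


Newton's method: x_(n+1) = x_n - f(x_n)/f'(x_n)
f(x) = 3x^2 + x - 4
f'(x) = 6x + 1

Iteration 1:
  f(-1.000000) = -2.000000
  f'(-1.000000) = -5.000000
  x_1 = -1.000000 - (-2.000000)/(-5.000000) = -1.400000

Iteration 2:
  f(-1.400000) = 0.480000
  f'(-1.400000) = -7.400000
  x_2 = -1.400000 - (0.480000)/(-7.400000) = -1.335135

x_2 = -1.335135


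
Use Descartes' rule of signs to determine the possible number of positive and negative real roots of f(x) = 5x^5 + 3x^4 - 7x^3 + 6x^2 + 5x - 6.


Descartes' rule of signs:

For positive roots, count sign changes in f(x) = 5x^5 + 3x^4 - 7x^3 + 6x^2 + 5x - 6:
Signs of coefficients: +, +, -, +, +, -
Number of sign changes: 3
Possible positive real roots: 3, 1

For negative roots, examine f(-x) = -5x^5 + 3x^4 + 7x^3 + 6x^2 - 5x - 6:
Signs of coefficients: -, +, +, +, -, -
Number of sign changes: 2
Possible negative real roots: 2, 0

Positive roots: 3 or 1; Negative roots: 2 or 0


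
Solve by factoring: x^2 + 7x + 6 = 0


We need two numbers that multiply to 6 and add to 7.
Those numbers are 1 and 6 (since 1 * 6 = 6 and 1 + 6 = 7).
So x^2 + 7x + 6 = (x + 1)(x + 6) = 0
Setting each factor to zero: x = -1 or x = -6

x = -6, x = -1


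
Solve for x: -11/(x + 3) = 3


Multiply both sides by (x + 3): -11 = 3(x + 3)
Distribute: -11 = 3x + 9
3x = -11 - 9 = -20
x = -20/3

x = -20/3


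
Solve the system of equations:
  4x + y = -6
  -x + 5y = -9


Using Cramer's rule:
Determinant D = (4)(5) - (-1)(1) = 20 + 1 = 21
Dx = (-6)(5) - (-9)(1) = -30 + 9 = -21
Dy = (4)(-9) - (-1)(-6) = -36 - 6 = -42
x = Dx/D = -21/21 = -1
y = Dy/D = -42/21 = -2

x = -1, y = -2


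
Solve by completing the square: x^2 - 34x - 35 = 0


Start: x^2 - 34x - 35 = 0
Move constant: x^2 - 34x = 35
Half of -34 is -17, squared is 289
Add 289 to both sides: x^2 - 34x + 289 = 324
(x - 17)^2 = 324
x - 17 = ±18
x = 17 + 18 = 35 or x = 17 - 18 = -1

x = -1, x = 35


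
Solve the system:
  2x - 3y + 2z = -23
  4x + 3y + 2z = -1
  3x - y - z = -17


Using Cramer's rule. Expand each determinant along the first row.
D  = 2*[3*(-1) - 2*(-1)] - (-3)*[4*(-1) - 2*3] + 2*[4*(-1) - 3*3]
  = 2*(-1) - (-3)*(-10) + 2*(-13) = -58
Dx = (-23)*[3*(-1) - 2*(-1)] - (-3)*[(-1)*(-1) - 2*(-17)] + 2*[(-1)*(-1) - 3*(-17)]
  = (-23)*(-1) - (-3)*(35) + 2*(52) = 232
Dy = 2*[(-1)*(-1) - 2*(-17)] - (-23)*[4*(-1) - 2*3] + 2*[4*(-17) - (-1)*3]
  = 2*(35) - (-23)*(-10) + 2*(-65) = -290
Dz = 2*[3*(-17) - (-1)*(-1)] - (-3)*[4*(-17) - (-1)*3] + (-23)*[4*(-1) - 3*3]
  = 2*(-52) - (-3)*(-65) + (-23)*(-13) = 0
x = Dx/D = 232/-58 = -4, y = Dy/D = -290/-58 = 5, z = Dz/D = 0/-58 = 0
Check eq1: (2)(-4) + (-3)(5) + (2)(0) = -23 = -23 ✓
Check eq2: (4)(-4) + (3)(5) + (2)(0) = -1 = -1 ✓
Check eq3: (3)(-4) + (-1)(5) + (-1)(0) = -17 = -17 ✓

x = -4, y = 5, z = 0


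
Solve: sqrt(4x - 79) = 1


Square both sides: 4x - 79 = 1^2 = 1
4x = 1 + 79 = 80
x = 20
Check: sqrt(4*20 - 79) = sqrt(1) = 1 ✓

x = 20


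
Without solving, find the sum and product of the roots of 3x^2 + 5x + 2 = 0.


By Vieta's formulas for ax^2 + bx + c = 0:
  Sum of roots = -b/a
  Product of roots = c/a

Here a = 3, b = 5, c = 2
Sum = -(5)/3 = -5/3
Product = 2/3 = 2/3

Sum = -5/3, Product = 2/3
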